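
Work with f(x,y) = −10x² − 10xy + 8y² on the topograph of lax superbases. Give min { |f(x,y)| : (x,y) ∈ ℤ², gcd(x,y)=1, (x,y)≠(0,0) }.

descent: ρ → (8,10,-10)  [lands on river]
river: ρ → (-10,10,8)
river: ρ → (8,6,-12)
river: ρ → (-12,18,2)
river: ρ → (2,18,-12)
river: ρ → (-12,6,8)
closes: descent 1, river 6
min |a| on river = 2

2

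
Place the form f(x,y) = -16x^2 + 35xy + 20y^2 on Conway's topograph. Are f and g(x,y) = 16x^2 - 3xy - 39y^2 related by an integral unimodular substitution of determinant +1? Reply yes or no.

D₁ = 2505, D₂ = 2505
river cycle of f (length 8): (20, 45, -6), (-6, 39, 41), (41, 43, -4), (-4, 45, 30), (30, 15, -19), (-19, 23, 26), (26, 29, -16), (-16, 35, 20)
river cycle of g (length 8): (16, 29, -26), (-26, 23, 19), (19, 15, -30), (-30, 45, 4), (4, 43, -41), (-41, 39, 6), (6, 45, -20), (-20, 35, 16)
cycles differ ⇒ inequivalent

no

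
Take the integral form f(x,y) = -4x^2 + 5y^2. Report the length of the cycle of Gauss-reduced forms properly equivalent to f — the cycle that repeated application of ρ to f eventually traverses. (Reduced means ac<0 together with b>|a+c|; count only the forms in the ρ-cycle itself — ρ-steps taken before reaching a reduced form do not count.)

D = 80, ⌊√D⌋ = 8
descent: ρ → (5,0,-4)
descent: ρ → (-4,8,1)  [lands on river]
river: ρ → (1,8,-4)
ρ-cycle length = 2 (tail of 2 descent steps not counted)

2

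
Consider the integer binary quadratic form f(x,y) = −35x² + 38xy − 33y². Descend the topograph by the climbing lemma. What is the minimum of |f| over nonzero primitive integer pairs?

translate: b→32 (≡-38 mod 70), so (35,-38,33)→(35,32,30)
flip: (35,32,30)→(30,-32,35)
translate: b→28 (≡-32 mod 60), so (30,-32,35)→(30,28,33)
reduced (well bottom): (30,28,33) with a≤c, −a<b≤a
well minimum |f| = |-30| = 30 (negative-definite)

30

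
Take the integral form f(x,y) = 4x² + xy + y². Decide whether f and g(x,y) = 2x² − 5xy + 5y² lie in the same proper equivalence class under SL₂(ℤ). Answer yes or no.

D₁ = -15, D₂ = -15
f: flip: (4,1,1)→(1,-1,4)
f: translate: b→1 (≡-1 mod 2), so (1,-1,4)→(1,1,4)
f: reduced (well bottom): (1,1,4) with a≤c, −a<b≤a
g: translate: b→-1 (≡-5 mod 4), so (2,-5,5)→(2,-1,2)
g: flip: (2,-1,2)→(2,1,2)
g: reduced (well bottom): (2,1,2) with a≤c, −a<b≤a
reduced forms (1, 1, 4) vs (2, 1, 2) ⇒ inequivalent

no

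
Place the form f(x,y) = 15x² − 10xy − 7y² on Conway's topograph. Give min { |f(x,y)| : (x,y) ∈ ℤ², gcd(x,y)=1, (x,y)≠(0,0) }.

descent: ρ → (-7,10,15)  [lands on river]
river: ρ → (15,20,-2)
river: ρ → (-2,20,15)
river: ρ → (15,10,-7)
river: ρ → (-7,18,7)
river: ρ → (7,10,-15)
river: ρ → (-15,20,2)
river: ρ → (2,20,-15)
river: ρ → (-15,10,7)
river: ρ → (7,18,-7)
closes: descent 1, river 10
min |a| on river = 2

2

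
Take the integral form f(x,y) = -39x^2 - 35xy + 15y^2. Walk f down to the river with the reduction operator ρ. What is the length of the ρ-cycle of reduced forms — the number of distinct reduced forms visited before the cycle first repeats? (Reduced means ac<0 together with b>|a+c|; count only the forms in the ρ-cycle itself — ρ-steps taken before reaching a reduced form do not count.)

D = 3565, ⌊√D⌋ = 59
descent: ρ → (15,35,-39)  [lands on river]
river: ρ → (-39,43,11)
river: ρ → (11,45,-35)
river: ρ → (-35,25,21)
river: ρ → (21,59,-1)
river: ρ → (-1,59,21)
river: ρ → (21,25,-35)
river: ρ → (-35,45,11)
river: ρ → (11,43,-39)
river: ρ → (-39,35,15)
river: ρ → (15,55,-9)
river: ρ → (-9,53,21)
river: ρ → (21,31,-31)
river: ρ → (-31,31,21)
river: ρ → (21,53,-9)
river: ρ → (-9,55,15)
ρ-cycle length = 16 (tail of 1 descent step not counted)

16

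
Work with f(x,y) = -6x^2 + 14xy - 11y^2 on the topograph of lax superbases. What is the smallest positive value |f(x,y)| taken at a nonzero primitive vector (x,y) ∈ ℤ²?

translate: b→-2 (≡-14 mod 12), so (6,-14,11)→(6,-2,3)
flip: (6,-2,3)→(3,2,6)
reduced (well bottom): (3,2,6) with a≤c, −a<b≤a
well minimum |f| = |-3| = 3 (negative-definite)

3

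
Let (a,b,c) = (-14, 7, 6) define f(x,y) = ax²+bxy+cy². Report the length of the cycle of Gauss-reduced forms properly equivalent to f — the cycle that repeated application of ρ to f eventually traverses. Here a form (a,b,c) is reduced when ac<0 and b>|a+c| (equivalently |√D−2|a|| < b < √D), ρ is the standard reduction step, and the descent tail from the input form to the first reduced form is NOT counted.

D = 385, ⌊√D⌋ = 19
descent: ρ → (6,17,-4)  [lands on river]
river: ρ → (-4,15,10)
river: ρ → (10,5,-9)
river: ρ → (-9,13,6)
river: ρ → (6,11,-11)
river: ρ → (-11,11,6)
river: ρ → (6,13,-9)
river: ρ → (-9,5,10)
river: ρ → (10,15,-4)
river: ρ → (-4,17,6)
river: ρ → (6,19,-1)
river: ρ → (-1,19,6)
ρ-cycle length = 12 (tail of 1 descent step not counted)

12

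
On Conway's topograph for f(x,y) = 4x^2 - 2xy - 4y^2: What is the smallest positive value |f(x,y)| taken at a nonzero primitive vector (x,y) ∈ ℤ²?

descent: ρ → (-4,2,4)  [lands on river]
river: ρ → (4,6,-2)
river: ρ → (-2,6,4)
river: ρ → (4,2,-4)
river: ρ → (-4,6,2)
river: ρ → (2,6,-4)
closes: descent 1, river 6
min |a| on river = 2

2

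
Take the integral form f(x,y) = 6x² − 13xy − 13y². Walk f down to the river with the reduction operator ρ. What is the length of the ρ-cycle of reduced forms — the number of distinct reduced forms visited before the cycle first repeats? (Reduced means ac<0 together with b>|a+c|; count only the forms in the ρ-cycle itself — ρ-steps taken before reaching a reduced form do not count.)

D = 481, ⌊√D⌋ = 21
descent: ρ → (-13,13,6)  [lands on river]
river: ρ → (6,11,-15)
river: ρ → (-15,19,2)
river: ρ → (2,21,-5)
river: ρ → (-5,19,6)
river: ρ → (6,17,-8)
river: ρ → (-8,15,8)
river: ρ → (8,17,-6)
river: ρ → (-6,19,5)
river: ρ → (5,21,-2)
river: ρ → (-2,19,15)
river: ρ → (15,11,-6)
river: ρ → (-6,13,13)
river: ρ → (13,13,-6)
river: ρ → (-6,11,15)
river: ρ → (15,19,-2)
river: ρ → (-2,21,5)
river: ρ → (5,19,-6)
river: ρ → (-6,17,8)
river: ρ → (8,15,-8)
river: ρ → (-8,17,6)
river: ρ → (6,19,-5)
river: ρ → (-5,21,2)
river: ρ → (2,19,-15)
river: ρ → (-15,11,6)
river: ρ → (6,13,-13)
ρ-cycle length = 26 (tail of 1 descent step not counted)

26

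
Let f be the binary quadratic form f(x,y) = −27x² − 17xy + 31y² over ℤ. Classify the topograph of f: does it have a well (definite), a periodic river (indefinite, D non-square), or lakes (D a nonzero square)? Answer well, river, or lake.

D = b²−4ac = (-17)² − 4·(-27)·31 = 3637
D > 0 non-square ⇒ indefinite ⇒ periodic river

river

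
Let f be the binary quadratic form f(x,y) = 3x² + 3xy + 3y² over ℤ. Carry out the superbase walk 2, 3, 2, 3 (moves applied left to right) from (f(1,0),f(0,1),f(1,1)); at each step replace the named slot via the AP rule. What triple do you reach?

start (3,3,9) = (f(1,0),f(0,1),f(1,1))
replace slot 2: 2·(3+9) − 3 = 21 → (3,21,9)
replace slot 3: 2·(3+21) − 9 = 39 → (3,21,39)
replace slot 2: 2·(3+39) − 21 = 63 → (3,63,39)
replace slot 3: 2·(3+63) − 39 = 93 → (3,63,93)

3,63,93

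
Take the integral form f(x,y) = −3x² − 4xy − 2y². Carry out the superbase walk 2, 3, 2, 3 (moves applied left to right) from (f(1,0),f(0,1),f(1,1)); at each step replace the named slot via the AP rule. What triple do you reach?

start (-3,-2,-9) = (f(1,0),f(0,1),f(1,1))
replace slot 2: 2·((-3)+(-9)) − (-2) = -22 → (-3,-22,-9)
replace slot 3: 2·((-3)+(-22)) − (-9) = -41 → (-3,-22,-41)
replace slot 2: 2·((-3)+(-41)) − (-22) = -66 → (-3,-66,-41)
replace slot 3: 2·((-3)+(-66)) − (-41) = -97 → (-3,-66,-97)

-3,-66,-97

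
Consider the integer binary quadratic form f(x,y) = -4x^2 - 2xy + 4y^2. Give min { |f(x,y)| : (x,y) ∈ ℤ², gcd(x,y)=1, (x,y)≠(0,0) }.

descent: ρ → (4,2,-4)  [lands on river]
river: ρ → (-4,6,2)
river: ρ → (2,6,-4)
river: ρ → (-4,2,4)
river: ρ → (4,6,-2)
river: ρ → (-2,6,4)
closes: descent 1, river 6
min |a| on river = 2

2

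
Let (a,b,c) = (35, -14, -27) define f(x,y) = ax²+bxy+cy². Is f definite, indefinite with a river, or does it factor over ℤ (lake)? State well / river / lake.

D = b²−4ac = (-14)² − 4·35·(-27) = 3976
D > 0 non-square ⇒ indefinite ⇒ periodic river

river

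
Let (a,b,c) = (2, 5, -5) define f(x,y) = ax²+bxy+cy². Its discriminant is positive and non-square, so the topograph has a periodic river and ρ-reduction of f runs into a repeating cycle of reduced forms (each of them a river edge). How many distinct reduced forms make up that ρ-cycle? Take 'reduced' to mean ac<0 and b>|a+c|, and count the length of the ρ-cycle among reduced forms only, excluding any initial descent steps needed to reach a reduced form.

D = 65, ⌊√D⌋ = 8
river: ρ → (-5,5,2)
river: ρ → (2,7,-2)
river: ρ → (-2,5,5)
river: ρ → (5,5,-2)
river: ρ → (-2,7,2)
river: ρ → (2,5,-5)
ρ-cycle length = 6 (tail of 0 descent steps not counted)

6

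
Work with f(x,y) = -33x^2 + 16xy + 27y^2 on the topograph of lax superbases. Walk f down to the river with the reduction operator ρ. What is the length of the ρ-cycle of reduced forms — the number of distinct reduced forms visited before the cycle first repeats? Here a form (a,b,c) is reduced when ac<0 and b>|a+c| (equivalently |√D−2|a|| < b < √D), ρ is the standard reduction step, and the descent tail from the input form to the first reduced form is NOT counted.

D = 3820, ⌊√D⌋ = 61
river: ρ → (27,38,-22)
river: ρ → (-22,50,15)
river: ρ → (15,40,-37)
river: ρ → (-37,34,18)
river: ρ → (18,38,-33)
river: ρ → (-33,28,23)
river: ρ → (23,18,-38)
river: ρ → (-38,58,3)
river: ρ → (3,56,-57)
river: ρ → (-57,58,2)
river: ρ → (2,58,-57)
river: ρ → (-57,56,3)
river: ρ → (3,58,-38)
river: ρ → (-38,18,23)
river: ρ → (23,28,-33)
river: ρ → (-33,38,18)
river: ρ → (18,34,-37)
river: ρ → (-37,40,15)
river: ρ → (15,50,-22)
river: ρ → (-22,38,27)
river: ρ → (27,16,-33)
river: ρ → (-33,50,10)
river: ρ → (10,50,-33)
river: ρ → (-33,16,27)
ρ-cycle length = 24 (tail of 0 descent steps not counted)

24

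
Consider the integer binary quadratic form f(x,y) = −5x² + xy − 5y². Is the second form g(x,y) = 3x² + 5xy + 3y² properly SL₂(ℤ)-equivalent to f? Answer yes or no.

D₁ = -99, D₂ = -11
discriminants differ ⇒ not SL₂(ℤ)-equivalent

no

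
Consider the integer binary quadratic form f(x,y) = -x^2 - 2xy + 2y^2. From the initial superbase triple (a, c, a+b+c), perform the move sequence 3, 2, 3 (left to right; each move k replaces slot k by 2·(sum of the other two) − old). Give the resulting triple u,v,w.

start (-1,2,-1) = (f(1,0),f(0,1),f(1,1))
replace slot 3: 2·((-1)+2) − (-1) = 3 → (-1,2,3)
replace slot 2: 2·((-1)+3) − 2 = 2 → (-1,2,3)
replace slot 3: 2·((-1)+2) − 3 = -1 → (-1,2,-1)

-1,2,-1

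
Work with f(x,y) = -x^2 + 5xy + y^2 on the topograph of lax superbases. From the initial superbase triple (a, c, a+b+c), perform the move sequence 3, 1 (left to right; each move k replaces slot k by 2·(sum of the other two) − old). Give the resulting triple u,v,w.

start (-1,1,5) = (f(1,0),f(0,1),f(1,1))
replace slot 3: 2·((-1)+1) − 5 = -5 → (-1,1,-5)
replace slot 1: 2·(1+(-5)) − (-1) = -7 → (-7,1,-5)

-7,1,-5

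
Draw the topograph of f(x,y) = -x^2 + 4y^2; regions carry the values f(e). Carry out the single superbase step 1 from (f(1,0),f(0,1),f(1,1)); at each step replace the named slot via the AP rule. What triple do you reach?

start (-1,4,3) = (f(1,0),f(0,1),f(1,1))
replace slot 1: 2·(4+3) − (-1) = 15 → (15,4,3)

15,4,3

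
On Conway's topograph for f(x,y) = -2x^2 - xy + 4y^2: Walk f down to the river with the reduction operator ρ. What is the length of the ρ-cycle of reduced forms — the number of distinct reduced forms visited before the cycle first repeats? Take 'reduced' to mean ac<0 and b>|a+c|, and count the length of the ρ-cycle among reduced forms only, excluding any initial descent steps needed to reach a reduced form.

D = 33, ⌊√D⌋ = 5
descent: ρ → (4,1,-2)
descent: ρ → (-2,3,3)  [lands on river]
river: ρ → (3,3,-2)
river: ρ → (-2,5,1)
river: ρ → (1,5,-2)
ρ-cycle length = 4 (tail of 2 descent steps not counted)

4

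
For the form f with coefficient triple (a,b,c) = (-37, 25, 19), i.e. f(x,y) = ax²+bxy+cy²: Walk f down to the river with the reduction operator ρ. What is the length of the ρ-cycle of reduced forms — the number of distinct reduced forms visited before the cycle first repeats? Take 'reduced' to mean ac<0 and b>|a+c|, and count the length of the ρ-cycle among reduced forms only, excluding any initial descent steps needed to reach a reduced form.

D = 3437, ⌊√D⌋ = 58
river: ρ → (19,51,-11)
river: ρ → (-11,37,47)
river: ρ → (47,57,-1)
river: ρ → (-1,57,47)
river: ρ → (47,37,-11)
river: ρ → (-11,51,19)
river: ρ → (19,25,-37)
river: ρ → (-37,49,7)
river: ρ → (7,49,-37)
river: ρ → (-37,25,19)
ρ-cycle length = 10 (tail of 0 descent steps not counted)

10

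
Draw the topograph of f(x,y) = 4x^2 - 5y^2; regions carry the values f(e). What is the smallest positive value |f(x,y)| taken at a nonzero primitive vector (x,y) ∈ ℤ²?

descent: ρ → (-5,0,4)
descent: ρ → (4,8,-1)  [lands on river]
river: ρ → (-1,8,4)
closes: descent 2, river 2
min |a| on river = 1

1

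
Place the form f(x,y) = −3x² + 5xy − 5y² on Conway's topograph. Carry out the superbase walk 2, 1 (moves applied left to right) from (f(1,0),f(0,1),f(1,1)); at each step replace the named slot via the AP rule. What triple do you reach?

start (-3,-5,-3) = (f(1,0),f(0,1),f(1,1))
replace slot 2: 2·((-3)+(-3)) − (-5) = -7 → (-3,-7,-3)
replace slot 1: 2·((-7)+(-3)) − (-3) = -17 → (-17,-7,-3)

-17,-7,-3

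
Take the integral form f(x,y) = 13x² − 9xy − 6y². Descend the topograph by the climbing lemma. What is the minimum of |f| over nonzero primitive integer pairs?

descent: ρ → (-6,9,13)  [lands on river]
river: ρ → (13,17,-2)
river: ρ → (-2,19,4)
river: ρ → (4,13,-14)
river: ρ → (-14,15,3)
river: ρ → (3,15,-14)
river: ρ → (-14,13,4)
river: ρ → (4,19,-2)
river: ρ → (-2,17,13)
river: ρ → (13,9,-6)
river: ρ → (-6,15,7)
river: ρ → (7,13,-8)
river: ρ → (-8,19,1)
river: ρ → (1,19,-8)
river: ρ → (-8,13,7)
river: ρ → (7,15,-6)
closes: descent 1, river 16
min |a| on river = 1

1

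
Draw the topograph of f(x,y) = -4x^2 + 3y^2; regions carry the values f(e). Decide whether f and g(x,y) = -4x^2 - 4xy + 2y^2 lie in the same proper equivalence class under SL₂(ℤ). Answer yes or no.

D₁ = 48, D₂ = 48
river cycle of f (length 2): (3, 6, -1), (-1, 6, 3)
river cycle of g (length 2): (2, 4, -4), (-4, 4, 2)
cycles differ ⇒ inequivalent

no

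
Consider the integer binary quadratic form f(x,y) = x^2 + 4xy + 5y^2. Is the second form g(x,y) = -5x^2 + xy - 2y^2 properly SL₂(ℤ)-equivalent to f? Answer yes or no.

D₁ = -4, D₂ = -39
discriminants differ ⇒ not SL₂(ℤ)-equivalent

no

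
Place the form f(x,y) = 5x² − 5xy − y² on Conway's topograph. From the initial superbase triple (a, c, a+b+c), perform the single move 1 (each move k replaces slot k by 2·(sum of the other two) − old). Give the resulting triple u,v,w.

start (5,-1,-1) = (f(1,0),f(0,1),f(1,1))
replace slot 1: 2·((-1)+(-1)) − 5 = -9 → (-9,-1,-1)

-9,-1,-1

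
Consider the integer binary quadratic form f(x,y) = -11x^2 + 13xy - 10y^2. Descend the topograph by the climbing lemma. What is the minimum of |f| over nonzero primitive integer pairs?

translate: b→9 (≡-13 mod 22), so (11,-13,10)→(11,9,8)
flip: (11,9,8)→(8,-9,11)
translate: b→7 (≡-9 mod 16), so (8,-9,11)→(8,7,10)
reduced (well bottom): (8,7,10) with a≤c, −a<b≤a
well minimum |f| = |-8| = 8 (negative-definite)

8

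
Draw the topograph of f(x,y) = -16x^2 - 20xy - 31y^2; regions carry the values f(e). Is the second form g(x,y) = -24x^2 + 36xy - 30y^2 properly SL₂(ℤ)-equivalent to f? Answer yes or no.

D₁ = -1584, D₂ = -1584
f is negative-definite; reduce −f:
−f: translate: b→-12 (≡20 mod 32), so (16,20,31)→(16,-12,27)
−f: reduced (well bottom): (16,-12,27) with a≤c, −a<b≤a
flip sign back: reduced form of f is (-16,12,-27)
g is negative-definite; reduce −g:
−g: translate: b→12 (≡-36 mod 48), so (24,-36,30)→(24,12,18)
−g: flip: (24,12,18)→(18,-12,24)
−g: reduced (well bottom): (18,-12,24) with a≤c, −a<b≤a
flip sign back: reduced form of g is (-18,12,-24)
reduced forms (-16, 12, -27) vs (-18, 12, -24) ⇒ inequivalent

no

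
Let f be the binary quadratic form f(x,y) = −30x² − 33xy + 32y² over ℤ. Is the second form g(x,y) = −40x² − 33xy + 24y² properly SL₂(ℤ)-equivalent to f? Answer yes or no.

D₁ = 4929, D₂ = 4929
river cycle of f (length 44): (32, 33, -30), (-30, 27, 35), (35, 43, -22), (-22, 45, 33), (33, 21, -34), (-34, 47, 20), (20, 33, -48), (-48, 63, 5), (5, 67, -22), (-22, 65, 8), … (34 more)
river cycle of g (length 42): (24, 33, -40), (-40, 47, 17), (17, 55, -28), (-28, 57, 15), (15, 63, -16), (-16, 65, 11), (11, 67, -10), (-10, 53, 53), (53, 53, -10), (-10, 67, 11), … (32 more)
cycles differ ⇒ inequivalent

no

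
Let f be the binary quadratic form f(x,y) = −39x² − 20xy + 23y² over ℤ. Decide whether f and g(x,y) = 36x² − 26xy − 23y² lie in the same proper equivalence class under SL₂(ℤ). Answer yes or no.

D₁ = 3988, D₂ = 3988
river cycle of f (length 18): (23, 20, -39), (-39, 58, 4), (4, 62, -9), (-9, 46, 52), (52, 58, -3), (-3, 62, 12), (12, 58, -13), (-13, 46, 36), (36, 26, -23), (-23, 20, 39), … (8 more)
river cycle of g (length 18): (-23, 26, 36), (36, 46, -13), (-13, 58, 12), (12, 62, -3), (-3, 58, 52), (52, 46, -9), (-9, 62, 4), (4, 58, -39), (-39, 20, 23), (23, 26, -36), … (8 more)
cycles differ ⇒ inequivalent

no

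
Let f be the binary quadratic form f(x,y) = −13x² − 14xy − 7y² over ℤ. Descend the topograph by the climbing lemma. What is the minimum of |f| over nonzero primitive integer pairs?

translate: b→-12 (≡14 mod 26), so (13,14,7)→(13,-12,6)
flip: (13,-12,6)→(6,12,13)
translate: b→0 (≡12 mod 12), so (6,12,13)→(6,0,7)
reduced (well bottom): (6,0,7) with a≤c, −a<b≤a
well minimum |f| = |-6| = 6 (negative-definite)

6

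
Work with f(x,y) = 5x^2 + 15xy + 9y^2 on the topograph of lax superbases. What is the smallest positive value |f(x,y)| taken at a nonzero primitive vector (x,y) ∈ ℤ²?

descent: ρ → (9,3,-1)
descent: ρ → (-1,5,5)  [lands on river]
river: ρ → (5,5,-1)
closes: descent 2, river 2
min |a| on river = 1

1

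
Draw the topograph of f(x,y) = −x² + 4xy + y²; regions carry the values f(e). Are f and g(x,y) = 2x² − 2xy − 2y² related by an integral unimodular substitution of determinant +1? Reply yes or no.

D₁ = 20, D₂ = 20
river cycle of f (length 2): (1, 4, -1), (-1, 4, 1)
river cycle of g (length 2): (-2, 2, 2), (2, 2, -2)
cycles differ ⇒ inequivalent

no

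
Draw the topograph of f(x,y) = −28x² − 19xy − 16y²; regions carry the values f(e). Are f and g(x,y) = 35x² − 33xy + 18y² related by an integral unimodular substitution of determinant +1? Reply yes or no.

D₁ = -1431, D₂ = -1431
f is negative-definite; reduce −f:
−f: flip: (28,19,16)→(16,-19,28)
−f: translate: b→13 (≡-19 mod 32), so (16,-19,28)→(16,13,25)
−f: reduced (well bottom): (16,13,25) with a≤c, −a<b≤a
flip sign back: reduced form of f is (-16,-13,-25)
g: flip: (35,-33,18)→(18,33,35)
g: translate: b→-3 (≡33 mod 36), so (18,33,35)→(18,-3,20)
g: reduced (well bottom): (18,-3,20) with a≤c, −a<b≤a
reduced forms (-16, -13, -25) vs (18, -3, 20) ⇒ inequivalent

no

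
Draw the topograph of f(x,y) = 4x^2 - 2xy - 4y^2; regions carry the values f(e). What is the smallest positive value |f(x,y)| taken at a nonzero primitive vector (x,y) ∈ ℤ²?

descent: ρ → (-4,2,4)  [lands on river]
river: ρ → (4,6,-2)
river: ρ → (-2,6,4)
river: ρ → (4,2,-4)
river: ρ → (-4,6,2)
river: ρ → (2,6,-4)
closes: descent 1, river 6
min |a| on river = 2

2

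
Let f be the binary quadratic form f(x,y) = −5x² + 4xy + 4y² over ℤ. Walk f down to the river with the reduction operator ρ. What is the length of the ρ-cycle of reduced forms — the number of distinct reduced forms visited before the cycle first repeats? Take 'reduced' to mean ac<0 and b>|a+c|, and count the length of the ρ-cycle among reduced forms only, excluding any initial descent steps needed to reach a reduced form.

D = 96, ⌊√D⌋ = 9
river: ρ → (4,4,-5)
river: ρ → (-5,6,3)
river: ρ → (3,6,-5)
river: ρ → (-5,4,4)
ρ-cycle length = 4 (tail of 0 descent steps not counted)

4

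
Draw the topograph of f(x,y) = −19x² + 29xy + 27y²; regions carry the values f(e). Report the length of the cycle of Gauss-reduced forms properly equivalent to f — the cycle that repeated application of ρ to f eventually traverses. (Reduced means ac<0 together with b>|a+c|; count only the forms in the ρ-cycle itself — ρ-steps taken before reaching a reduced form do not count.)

D = 2893, ⌊√D⌋ = 53
river: ρ → (27,25,-21)
river: ρ → (-21,17,31)
river: ρ → (31,45,-7)
river: ρ → (-7,53,3)
river: ρ → (3,49,-41)
river: ρ → (-41,33,11)
river: ρ → (11,33,-41)
river: ρ → (-41,49,3)
river: ρ → (3,53,-7)
river: ρ → (-7,45,31)
river: ρ → (31,17,-21)
river: ρ → (-21,25,27)
river: ρ → (27,29,-19)
river: ρ → (-19,47,9)
river: ρ → (9,43,-29)
river: ρ → (-29,15,23)
river: ρ → (23,31,-21)
river: ρ → (-21,53,1)
river: ρ → (1,53,-21)
river: ρ → (-21,31,23)
river: ρ → (23,15,-29)
river: ρ → (-29,43,9)
river: ρ → (9,47,-19)
river: ρ → (-19,29,27)
ρ-cycle length = 24 (tail of 0 descent steps not counted)

24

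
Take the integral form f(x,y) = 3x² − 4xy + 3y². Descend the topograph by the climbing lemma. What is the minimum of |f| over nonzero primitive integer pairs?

translate: b→2 (≡-4 mod 6), so (3,-4,3)→(3,2,2)
flip: (3,2,2)→(2,-2,3)
translate: b→2 (≡-2 mod 4), so (2,-2,3)→(2,2,3)
reduced (well bottom): (2,2,3) with a≤c, −a<b≤a
well minimum = a = 2

2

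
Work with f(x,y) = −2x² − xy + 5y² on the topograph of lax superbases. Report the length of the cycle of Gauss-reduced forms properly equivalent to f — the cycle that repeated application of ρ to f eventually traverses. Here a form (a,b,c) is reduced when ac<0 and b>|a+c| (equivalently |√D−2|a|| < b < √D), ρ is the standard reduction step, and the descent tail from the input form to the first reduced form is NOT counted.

D = 41, ⌊√D⌋ = 6
descent: ρ → (5,1,-2)
descent: ρ → (-2,3,4)  [lands on river]
river: ρ → (4,5,-1)
river: ρ → (-1,5,4)
river: ρ → (4,3,-2)
river: ρ → (-2,5,2)
river: ρ → (2,3,-4)
river: ρ → (-4,5,1)
river: ρ → (1,5,-4)
river: ρ → (-4,3,2)
river: ρ → (2,5,-2)
ρ-cycle length = 10 (tail of 2 descent steps not counted)

10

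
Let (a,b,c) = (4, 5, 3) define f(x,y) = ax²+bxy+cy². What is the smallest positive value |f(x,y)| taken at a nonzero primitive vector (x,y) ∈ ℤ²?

translate: b→-3 (≡5 mod 8), so (4,5,3)→(4,-3,2)
flip: (4,-3,2)→(2,3,4)
translate: b→-1 (≡3 mod 4), so (2,3,4)→(2,-1,3)
reduced (well bottom): (2,-1,3) with a≤c, −a<b≤a
well minimum = a = 2

2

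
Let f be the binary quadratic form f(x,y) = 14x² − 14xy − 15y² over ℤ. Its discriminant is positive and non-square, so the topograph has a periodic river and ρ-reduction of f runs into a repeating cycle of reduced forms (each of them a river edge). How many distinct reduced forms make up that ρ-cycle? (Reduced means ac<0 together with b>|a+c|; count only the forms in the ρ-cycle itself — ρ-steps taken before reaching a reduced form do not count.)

D = 1036, ⌊√D⌋ = 32
descent: ρ → (-15,14,14)  [lands on river]
river: ρ → (14,14,-15)
river: ρ → (-15,16,13)
river: ρ → (13,10,-18)
river: ρ → (-18,26,5)
river: ρ → (5,24,-23)
river: ρ → (-23,22,6)
river: ρ → (6,26,-15)
river: ρ → (-15,4,17)
river: ρ → (17,30,-2)
river: ρ → (-2,30,17)
river: ρ → (17,4,-15)
river: ρ → (-15,26,6)
river: ρ → (6,22,-23)
river: ρ → (-23,24,5)
river: ρ → (5,26,-18)
river: ρ → (-18,10,13)
river: ρ → (13,16,-15)
ρ-cycle length = 18 (tail of 1 descent step not counted)

18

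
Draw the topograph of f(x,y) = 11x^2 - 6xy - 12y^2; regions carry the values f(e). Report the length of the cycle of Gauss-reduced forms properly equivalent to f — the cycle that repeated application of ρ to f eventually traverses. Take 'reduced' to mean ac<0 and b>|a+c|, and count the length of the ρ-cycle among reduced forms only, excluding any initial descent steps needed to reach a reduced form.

D = 564, ⌊√D⌋ = 23
descent: ρ → (-12,6,11)  [lands on river]
river: ρ → (11,16,-7)
river: ρ → (-7,12,15)
river: ρ → (15,18,-4)
river: ρ → (-4,22,5)
river: ρ → (5,18,-12)
ρ-cycle length = 6 (tail of 1 descent step not counted)

6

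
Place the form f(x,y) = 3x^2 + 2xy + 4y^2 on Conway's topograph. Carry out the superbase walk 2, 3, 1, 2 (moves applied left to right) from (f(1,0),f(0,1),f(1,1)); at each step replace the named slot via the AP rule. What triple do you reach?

start (3,4,9) = (f(1,0),f(0,1),f(1,1))
replace slot 2: 2·(3+9) − 4 = 20 → (3,20,9)
replace slot 3: 2·(3+20) − 9 = 37 → (3,20,37)
replace slot 1: 2·(20+37) − 3 = 111 → (111,20,37)
replace slot 2: 2·(111+37) − 20 = 276 → (111,276,37)

111,276,37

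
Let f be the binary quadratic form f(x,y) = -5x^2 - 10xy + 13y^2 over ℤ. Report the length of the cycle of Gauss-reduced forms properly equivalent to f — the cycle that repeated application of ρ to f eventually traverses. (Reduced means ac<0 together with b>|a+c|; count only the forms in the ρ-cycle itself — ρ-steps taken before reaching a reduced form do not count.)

D = 360, ⌊√D⌋ = 18
descent: ρ → (13,10,-5)  [lands on river]
river: ρ → (-5,10,13)
river: ρ → (13,16,-2)
river: ρ → (-2,16,13)
ρ-cycle length = 4 (tail of 1 descent step not counted)

4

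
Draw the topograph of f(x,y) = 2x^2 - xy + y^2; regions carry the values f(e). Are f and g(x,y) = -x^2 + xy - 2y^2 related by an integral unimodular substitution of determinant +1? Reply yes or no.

D₁ = -7, D₂ = -7
f: flip: (2,-1,1)→(1,1,2)
f: reduced (well bottom): (1,1,2) with a≤c, −a<b≤a
g is negative-definite; reduce −g:
−g: translate: b→1 (≡-1 mod 2), so (1,-1,2)→(1,1,2)
−g: reduced (well bottom): (1,1,2) with a≤c, −a<b≤a
flip sign back: reduced form of g is (-1,-1,-2)
reduced forms (1, 1, 2) vs (-1, -1, -2) ⇒ inequivalent

no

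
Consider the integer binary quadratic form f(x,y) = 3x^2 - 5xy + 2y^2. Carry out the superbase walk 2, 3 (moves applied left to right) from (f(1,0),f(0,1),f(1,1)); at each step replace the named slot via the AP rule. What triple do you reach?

start (3,2,0) = (f(1,0),f(0,1),f(1,1))
replace slot 2: 2·(3+0) − 2 = 4 → (3,4,0)
replace slot 3: 2·(3+4) − 0 = 14 → (3,4,14)

3,4,14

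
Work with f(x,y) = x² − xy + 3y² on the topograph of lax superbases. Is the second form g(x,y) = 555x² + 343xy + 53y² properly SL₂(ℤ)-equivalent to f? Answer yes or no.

D₁ = -11, D₂ = -11
f: translate: b→1 (≡-1 mod 2), so (1,-1,3)→(1,1,3)
f: reduced (well bottom): (1,1,3) with a≤c, −a<b≤a
g: flip: (555,343,53)→(53,-343,555)
g: translate: b→-25 (≡-343 mod 106), so (53,-343,555)→(53,-25,3)
g: flip: (53,-25,3)→(3,25,53)
g: translate: b→1 (≡25 mod 6), so (3,25,53)→(3,1,1)
g: flip: (3,1,1)→(1,-1,3)
g: translate: b→1 (≡-1 mod 2), so (1,-1,3)→(1,1,3)
g: reduced (well bottom): (1,1,3) with a≤c, −a<b≤a
reduced forms (1, 1, 3) vs (1, 1, 3) ⇒ equivalent

yes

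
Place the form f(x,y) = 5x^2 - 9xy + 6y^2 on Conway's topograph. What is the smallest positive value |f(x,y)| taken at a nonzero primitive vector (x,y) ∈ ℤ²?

translate: b→1 (≡-9 mod 10), so (5,-9,6)→(5,1,2)
flip: (5,1,2)→(2,-1,5)
reduced (well bottom): (2,-1,5) with a≤c, −a<b≤a
well minimum = a = 2

2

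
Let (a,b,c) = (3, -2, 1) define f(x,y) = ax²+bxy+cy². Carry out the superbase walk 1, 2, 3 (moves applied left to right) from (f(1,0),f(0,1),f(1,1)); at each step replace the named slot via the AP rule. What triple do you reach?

start (3,1,2) = (f(1,0),f(0,1),f(1,1))
replace slot 1: 2·(1+2) − 3 = 3 → (3,1,2)
replace slot 2: 2·(3+2) − 1 = 9 → (3,9,2)
replace slot 3: 2·(3+9) − 2 = 22 → (3,9,22)

3,9,22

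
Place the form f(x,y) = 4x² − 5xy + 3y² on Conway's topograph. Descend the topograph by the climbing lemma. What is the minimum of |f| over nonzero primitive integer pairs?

translate: b→3 (≡-5 mod 8), so (4,-5,3)→(4,3,2)
flip: (4,3,2)→(2,-3,4)
translate: b→1 (≡-3 mod 4), so (2,-3,4)→(2,1,3)
reduced (well bottom): (2,1,3) with a≤c, −a<b≤a
well minimum = a = 2

2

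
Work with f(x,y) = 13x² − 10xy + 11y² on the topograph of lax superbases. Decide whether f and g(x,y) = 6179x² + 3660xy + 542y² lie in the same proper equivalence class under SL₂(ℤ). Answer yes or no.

D₁ = -472, D₂ = -472
f: flip: (13,-10,11)→(11,10,13)
f: reduced (well bottom): (11,10,13) with a≤c, −a<b≤a
g: flip: (6179,3660,542)→(542,-3660,6179)
g: translate: b→-408 (≡-3660 mod 1084), so (542,-3660,6179)→(542,-408,77)
g: flip: (542,-408,77)→(77,408,542)
g: translate: b→-54 (≡408 mod 154), so (77,408,542)→(77,-54,11)
g: flip: (77,-54,11)→(11,54,77)
g: translate: b→10 (≡54 mod 22), so (11,54,77)→(11,10,13)
g: reduced (well bottom): (11,10,13) with a≤c, −a<b≤a
reduced forms (11, 10, 13) vs (11, 10, 13) ⇒ equivalent

yes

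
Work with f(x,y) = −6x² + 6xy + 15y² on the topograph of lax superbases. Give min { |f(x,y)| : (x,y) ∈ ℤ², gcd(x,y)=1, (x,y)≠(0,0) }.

descent: ρ → (15,-6,-6)
descent: ρ → (-6,18,3)  [lands on river]
river: ρ → (3,18,-6)
closes: descent 2, river 2
min |a| on river = 3

3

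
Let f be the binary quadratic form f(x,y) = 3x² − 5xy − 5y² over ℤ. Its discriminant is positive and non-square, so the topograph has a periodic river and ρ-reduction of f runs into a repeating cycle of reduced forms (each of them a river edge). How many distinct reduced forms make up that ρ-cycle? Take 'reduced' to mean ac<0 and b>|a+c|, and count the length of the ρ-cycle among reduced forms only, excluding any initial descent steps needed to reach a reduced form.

D = 85, ⌊√D⌋ = 9
descent: ρ → (-5,5,3)  [lands on river]
river: ρ → (3,7,-3)
river: ρ → (-3,5,5)
river: ρ → (5,5,-3)
river: ρ → (-3,7,3)
river: ρ → (3,5,-5)
ρ-cycle length = 6 (tail of 1 descent step not counted)

6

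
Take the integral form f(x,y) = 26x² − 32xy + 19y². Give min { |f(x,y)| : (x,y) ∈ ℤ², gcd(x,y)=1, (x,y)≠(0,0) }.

translate: b→20 (≡-32 mod 52), so (26,-32,19)→(26,20,13)
flip: (26,20,13)→(13,-20,26)
translate: b→6 (≡-20 mod 26), so (13,-20,26)→(13,6,19)
reduced (well bottom): (13,6,19) with a≤c, −a<b≤a
well minimum = a = 13

13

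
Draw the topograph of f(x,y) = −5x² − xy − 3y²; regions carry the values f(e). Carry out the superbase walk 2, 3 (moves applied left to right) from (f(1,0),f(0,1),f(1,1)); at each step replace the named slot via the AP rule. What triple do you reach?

start (-5,-3,-9) = (f(1,0),f(0,1),f(1,1))
replace slot 2: 2·((-5)+(-9)) − (-3) = -25 → (-5,-25,-9)
replace slot 3: 2·((-5)+(-25)) − (-9) = -51 → (-5,-25,-51)

-5,-25,-51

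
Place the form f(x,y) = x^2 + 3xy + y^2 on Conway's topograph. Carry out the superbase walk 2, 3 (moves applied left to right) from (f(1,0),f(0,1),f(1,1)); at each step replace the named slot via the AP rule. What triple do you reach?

start (1,1,5) = (f(1,0),f(0,1),f(1,1))
replace slot 2: 2·(1+5) − 1 = 11 → (1,11,5)
replace slot 3: 2·(1+11) − 5 = 19 → (1,11,19)

1,11,19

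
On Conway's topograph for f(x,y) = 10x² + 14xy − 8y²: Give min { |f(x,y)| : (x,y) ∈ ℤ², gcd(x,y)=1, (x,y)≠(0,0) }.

river: ρ → (-8,18,6)
river: ρ → (6,18,-8)
river: ρ → (-8,14,10)
river: ρ → (10,6,-12)
river: ρ → (-12,18,4)
river: ρ → (4,22,-2)
river: ρ → (-2,22,4)
river: ρ → (4,18,-12)
river: ρ → (-12,6,10)
river: ρ → (10,14,-8)
closes: descent 0, river 10
min |a| on river = 2

2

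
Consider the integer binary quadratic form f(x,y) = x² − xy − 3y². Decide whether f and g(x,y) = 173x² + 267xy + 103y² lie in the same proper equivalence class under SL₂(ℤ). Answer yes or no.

D₁ = 13, D₂ = 13
river cycle of f (length 2): (1, 3, -1), (-1, 3, 1)
river cycle of g (length 2): (1, 3, -1), (-1, 3, 1)
cycles coincide ⇒ equivalent

yes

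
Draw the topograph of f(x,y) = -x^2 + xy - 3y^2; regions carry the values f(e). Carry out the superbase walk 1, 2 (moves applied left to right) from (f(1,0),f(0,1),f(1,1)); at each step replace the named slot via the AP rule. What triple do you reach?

start (-1,-3,-3) = (f(1,0),f(0,1),f(1,1))
replace slot 1: 2·((-3)+(-3)) − (-1) = -11 → (-11,-3,-3)
replace slot 2: 2·((-11)+(-3)) − (-3) = -25 → (-11,-25,-3)

-11,-25,-3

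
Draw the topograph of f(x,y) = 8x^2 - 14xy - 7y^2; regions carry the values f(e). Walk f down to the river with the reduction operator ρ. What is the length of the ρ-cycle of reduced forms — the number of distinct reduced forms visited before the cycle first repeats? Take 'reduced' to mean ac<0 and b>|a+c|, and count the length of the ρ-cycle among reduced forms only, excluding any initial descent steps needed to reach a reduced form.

D = 420, ⌊√D⌋ = 20
descent: ρ → (-7,14,8)  [lands on river]
river: ρ → (8,18,-3)
river: ρ → (-3,18,8)
river: ρ → (8,14,-7)
ρ-cycle length = 4 (tail of 1 descent step not counted)

4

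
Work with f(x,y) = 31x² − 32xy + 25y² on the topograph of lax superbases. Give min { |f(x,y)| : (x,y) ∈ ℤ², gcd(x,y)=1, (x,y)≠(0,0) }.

translate: b→30 (≡-32 mod 62), so (31,-32,25)→(31,30,24)
flip: (31,30,24)→(24,-30,31)
translate: b→18 (≡-30 mod 48), so (24,-30,31)→(24,18,25)
reduced (well bottom): (24,18,25) with a≤c, −a<b≤a
well minimum = a = 24

24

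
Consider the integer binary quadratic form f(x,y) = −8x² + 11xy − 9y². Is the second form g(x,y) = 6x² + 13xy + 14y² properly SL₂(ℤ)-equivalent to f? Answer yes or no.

D₁ = -167, D₂ = -167
f is negative-definite; reduce −f:
−f: translate: b→5 (≡-11 mod 16), so (8,-11,9)→(8,5,6)
−f: flip: (8,5,6)→(6,-5,8)
−f: reduced (well bottom): (6,-5,8) with a≤c, −a<b≤a
flip sign back: reduced form of f is (-6,5,-8)
g: translate: b→1 (≡13 mod 12), so (6,13,14)→(6,1,7)
g: reduced (well bottom): (6,1,7) with a≤c, −a<b≤a
reduced forms (-6, 5, -8) vs (6, 1, 7) ⇒ inequivalent

no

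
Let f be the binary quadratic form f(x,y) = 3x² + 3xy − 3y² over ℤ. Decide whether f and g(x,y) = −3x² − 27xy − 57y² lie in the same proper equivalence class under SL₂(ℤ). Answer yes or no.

D₁ = 45, D₂ = 45
river cycle of f (length 2): (-3, 3, 3), (3, 3, -3)
river cycle of g (length 2): (-3, 3, 3), (3, 3, -3)
cycles coincide ⇒ equivalent

yes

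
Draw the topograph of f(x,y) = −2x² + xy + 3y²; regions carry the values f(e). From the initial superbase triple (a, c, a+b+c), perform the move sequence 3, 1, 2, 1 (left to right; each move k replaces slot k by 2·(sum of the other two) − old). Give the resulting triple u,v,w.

start (-2,3,2) = (f(1,0),f(0,1),f(1,1))
replace slot 3: 2·((-2)+3) − 2 = 0 → (-2,3,0)
replace slot 1: 2·(3+0) − (-2) = 8 → (8,3,0)
replace slot 2: 2·(8+0) − 3 = 13 → (8,13,0)
replace slot 1: 2·(13+0) − 8 = 18 → (18,13,0)

18,13,0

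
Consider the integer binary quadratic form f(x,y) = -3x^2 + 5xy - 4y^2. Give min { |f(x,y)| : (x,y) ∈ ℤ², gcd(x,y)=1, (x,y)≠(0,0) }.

translate: b→1 (≡-5 mod 6), so (3,-5,4)→(3,1,2)
flip: (3,1,2)→(2,-1,3)
reduced (well bottom): (2,-1,3) with a≤c, −a<b≤a
well minimum |f| = |-2| = 2 (negative-definite)

2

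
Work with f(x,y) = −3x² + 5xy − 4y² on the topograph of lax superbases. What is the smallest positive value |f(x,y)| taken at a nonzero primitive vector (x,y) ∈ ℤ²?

translate: b→1 (≡-5 mod 6), so (3,-5,4)→(3,1,2)
flip: (3,1,2)→(2,-1,3)
reduced (well bottom): (2,-1,3) with a≤c, −a<b≤a
well minimum |f| = |-2| = 2 (negative-definite)

2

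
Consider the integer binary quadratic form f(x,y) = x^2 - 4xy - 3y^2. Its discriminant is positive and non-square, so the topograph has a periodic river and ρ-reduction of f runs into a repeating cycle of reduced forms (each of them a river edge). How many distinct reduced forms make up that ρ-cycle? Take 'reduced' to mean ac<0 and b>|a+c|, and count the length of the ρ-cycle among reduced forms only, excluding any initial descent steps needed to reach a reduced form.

D = 28, ⌊√D⌋ = 5
descent: ρ → (-3,4,1)  [lands on river]
river: ρ → (1,4,-3)
river: ρ → (-3,2,2)
river: ρ → (2,2,-3)
ρ-cycle length = 4 (tail of 1 descent step not counted)

4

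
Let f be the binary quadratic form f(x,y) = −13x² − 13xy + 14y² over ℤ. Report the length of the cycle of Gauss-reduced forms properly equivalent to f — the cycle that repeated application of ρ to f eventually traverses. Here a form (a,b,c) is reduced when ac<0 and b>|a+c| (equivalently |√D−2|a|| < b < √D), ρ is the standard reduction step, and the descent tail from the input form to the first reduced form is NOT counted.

D = 897, ⌊√D⌋ = 29
descent: ρ → (14,13,-13)  [lands on river]
river: ρ → (-13,13,14)
river: ρ → (14,15,-12)
river: ρ → (-12,9,17)
river: ρ → (17,25,-4)
river: ρ → (-4,23,23)
river: ρ → (23,23,-4)
river: ρ → (-4,25,17)
river: ρ → (17,9,-12)
river: ρ → (-12,15,14)
ρ-cycle length = 10 (tail of 1 descent step not counted)

10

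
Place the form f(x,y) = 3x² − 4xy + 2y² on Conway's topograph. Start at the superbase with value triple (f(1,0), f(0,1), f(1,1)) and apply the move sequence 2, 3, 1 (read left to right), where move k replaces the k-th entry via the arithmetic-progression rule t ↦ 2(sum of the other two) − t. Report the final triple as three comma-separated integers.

start (3,2,1) = (f(1,0),f(0,1),f(1,1))
replace slot 2: 2·(3+1) − 2 = 6 → (3,6,1)
replace slot 3: 2·(3+6) − 1 = 17 → (3,6,17)
replace slot 1: 2·(6+17) − 3 = 43 → (43,6,17)

43,6,17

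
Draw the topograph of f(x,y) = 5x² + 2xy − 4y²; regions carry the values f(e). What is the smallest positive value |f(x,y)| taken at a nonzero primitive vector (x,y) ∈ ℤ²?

river: ρ → (-4,6,3)
river: ρ → (3,6,-4)
river: ρ → (-4,2,5)
river: ρ → (5,8,-1)
river: ρ → (-1,8,5)
river: ρ → (5,2,-4)
closes: descent 0, river 6
min |a| on river = 1

1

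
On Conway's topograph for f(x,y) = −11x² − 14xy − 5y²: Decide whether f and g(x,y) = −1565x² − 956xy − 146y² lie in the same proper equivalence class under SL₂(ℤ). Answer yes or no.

D₁ = -24, D₂ = -24
f is negative-definite; reduce −f:
−f: translate: b→-8 (≡14 mod 22), so (11,14,5)→(11,-8,2)
−f: flip: (11,-8,2)→(2,8,11)
−f: translate: b→0 (≡8 mod 4), so (2,8,11)→(2,0,3)
−f: reduced (well bottom): (2,0,3) with a≤c, −a<b≤a
flip sign back: reduced form of f is (-2,0,-3)
g is negative-definite; reduce −g:
−g: flip: (1565,956,146)→(146,-956,1565)
−g: translate: b→-80 (≡-956 mod 292), so (146,-956,1565)→(146,-80,11)
−g: flip: (146,-80,11)→(11,80,146)
−g: translate: b→-8 (≡80 mod 22), so (11,80,146)→(11,-8,2)
−g: flip: (11,-8,2)→(2,8,11)
−g: translate: b→0 (≡8 mod 4), so (2,8,11)→(2,0,3)
−g: reduced (well bottom): (2,0,3) with a≤c, −a<b≤a
flip sign back: reduced form of g is (-2,0,-3)
reduced forms (-2, 0, -3) vs (-2, 0, -3) ⇒ equivalent

yes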